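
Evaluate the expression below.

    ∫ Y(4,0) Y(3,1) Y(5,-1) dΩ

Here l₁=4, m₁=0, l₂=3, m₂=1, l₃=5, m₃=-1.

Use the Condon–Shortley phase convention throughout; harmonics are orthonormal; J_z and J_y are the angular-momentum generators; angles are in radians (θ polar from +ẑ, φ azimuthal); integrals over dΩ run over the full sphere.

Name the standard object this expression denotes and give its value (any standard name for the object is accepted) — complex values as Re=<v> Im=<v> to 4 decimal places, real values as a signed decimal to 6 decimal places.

Gaunt coefficient, -0.086020

This is a Gaunt coefficient — the integral of a triple product of spherical harmonics over the sphere.
Rules hold: Σm=0, L=12 even, 1≤5≤7.
N = 9·7·11 = 693
Δ = 2!·6!·4!/13! = 1/180180
Racah Σ t=0..2: t=0:+1/576 t=1:−1/144 t=2:+1/576 = -1/288
⇒ 3j(4 3 5; 0 0 0)² = 20/1001, sgn +1
Racah Σ t=0..2: t=0:+1/2304 t=1:−1/216 t=2:+1/384 = -11/6912
⇒ 3j(4 3 5; 0 1 -1)² = 11/1638, sgn -1
4πI² = N·(3j₀)²·(3jₘ)² = 110/1183
I = -1·√(0.0929839/4π) = -0.08601992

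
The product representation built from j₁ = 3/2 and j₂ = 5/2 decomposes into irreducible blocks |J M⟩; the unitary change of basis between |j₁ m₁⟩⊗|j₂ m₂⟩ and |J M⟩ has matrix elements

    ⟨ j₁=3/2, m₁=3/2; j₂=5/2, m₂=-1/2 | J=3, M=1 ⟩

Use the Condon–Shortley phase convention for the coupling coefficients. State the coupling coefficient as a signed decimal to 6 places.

+0.670820  (= +√(9/20))

j₁+j₂−J=1  J+j₁−j₂=2  J−j₁+j₂=4  j₁+j₂+J+1=8
(j₁±m₁, j₂±m₂, J±M) = (3,0,2,3,4,2)
P² = 144/5
sum k=0..0:
  [0] +1/8 = 1/8
S = 1/8
C² = P²·S² = 9/20 ; C = +0.670820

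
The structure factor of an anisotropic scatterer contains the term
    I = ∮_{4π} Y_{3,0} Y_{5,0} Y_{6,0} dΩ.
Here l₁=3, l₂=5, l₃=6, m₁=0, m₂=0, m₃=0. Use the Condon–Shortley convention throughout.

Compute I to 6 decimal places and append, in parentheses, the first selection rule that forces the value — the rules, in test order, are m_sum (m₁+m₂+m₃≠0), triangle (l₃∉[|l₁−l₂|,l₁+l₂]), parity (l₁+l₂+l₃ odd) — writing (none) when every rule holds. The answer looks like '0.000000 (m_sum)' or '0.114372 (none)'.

m-sum 0 ✓  L=14 even ✓  2≤6≤8 ✓
Π(2lᵢ+1) = 7×11×13 = 1001
triangle coeff Δ(3,5,6) = 1/675675
Σ_t [0,2]: t=0:+1/8640 t=1:−1/2304 t=2:+1/8640 = -7/34560
(3j)²=7/429 [(3 5 6; 0 0 0)], sign=-1
(m-triple is (0,0,0) — same symbol as above.)
⇒ 4πI² = 343/1287
I = (+1)√(343/1287/(4π)) = 0.14563067
No selection rule forces the value: the integral is nonzero (none).

0.145631 (none)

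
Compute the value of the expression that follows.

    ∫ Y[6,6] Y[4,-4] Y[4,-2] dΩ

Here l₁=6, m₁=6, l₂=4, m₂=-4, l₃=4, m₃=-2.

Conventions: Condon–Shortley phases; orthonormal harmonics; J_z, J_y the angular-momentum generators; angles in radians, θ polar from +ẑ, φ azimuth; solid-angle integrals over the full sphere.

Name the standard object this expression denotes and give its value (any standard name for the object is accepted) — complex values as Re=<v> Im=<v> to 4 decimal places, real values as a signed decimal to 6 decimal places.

Gaunt coefficient, -0.163436

This is a Gaunt coefficient — the integral of a triple product of spherical harmonics over the sphere.
m-sum 0 ✓  L=14 even ✓  2≤4≤10 ✓
Π(2lᵢ+1) = 13×9×9 = 1053
triangle coeff Δ(6,4,4) = 1/1261260
Σ_t [2,4]: t=2:+1/4608 t=3:−1/1296 t=4:+1/4608 = -7/20736
(3j)²=20/1287 [(6 4 4; 0 0 0)], sign=-1
Σ_t [0,0]: t=0:+1/1036800 = 1/1036800
(3j)²=4/195 [(6 4 4; 6 -4 -2)], sign=+1
⇒ 4πI² = 48/143
I = (-1)√(48/143/(4π)) = -0.16343598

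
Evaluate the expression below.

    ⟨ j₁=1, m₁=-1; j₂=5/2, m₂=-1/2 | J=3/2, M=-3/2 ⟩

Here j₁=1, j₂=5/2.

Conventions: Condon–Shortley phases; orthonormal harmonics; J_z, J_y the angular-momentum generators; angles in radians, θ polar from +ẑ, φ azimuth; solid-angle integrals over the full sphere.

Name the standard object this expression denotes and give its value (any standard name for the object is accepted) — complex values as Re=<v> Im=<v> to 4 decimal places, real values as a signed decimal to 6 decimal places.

Clebsch–Gordan coefficient, +√(1/15) ≈ +0.258199

This is a Clebsch–Gordan (vector-coupling) coefficient.
triangle: 2!×0!×3!/6! = 12/720
(j±m)!: 0!×2!×2!×3!×0!×3! = 144
prefactor² = (2J+1)×Δ×N² = 48/5
  k=2: +1/(2!×0!×0!×0!×0!×3!) = 1/12
Σ = 1/12  ⇒  CG² = 48/5×(1/12)² = 1/15
CG = +√(1/15) = +0.258199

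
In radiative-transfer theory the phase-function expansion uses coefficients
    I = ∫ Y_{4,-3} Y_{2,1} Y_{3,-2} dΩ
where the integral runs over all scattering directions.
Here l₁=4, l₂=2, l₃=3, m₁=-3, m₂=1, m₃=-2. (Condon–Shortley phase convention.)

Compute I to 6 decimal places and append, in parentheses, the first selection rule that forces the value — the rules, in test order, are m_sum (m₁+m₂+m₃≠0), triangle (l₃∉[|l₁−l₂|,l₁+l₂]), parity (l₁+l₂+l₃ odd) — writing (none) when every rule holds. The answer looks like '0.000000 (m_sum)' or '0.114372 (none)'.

0.000000 (m_sum)

m-sum = -3 + 1 − 2 = -4 ≠ 0 ⇒ I = 0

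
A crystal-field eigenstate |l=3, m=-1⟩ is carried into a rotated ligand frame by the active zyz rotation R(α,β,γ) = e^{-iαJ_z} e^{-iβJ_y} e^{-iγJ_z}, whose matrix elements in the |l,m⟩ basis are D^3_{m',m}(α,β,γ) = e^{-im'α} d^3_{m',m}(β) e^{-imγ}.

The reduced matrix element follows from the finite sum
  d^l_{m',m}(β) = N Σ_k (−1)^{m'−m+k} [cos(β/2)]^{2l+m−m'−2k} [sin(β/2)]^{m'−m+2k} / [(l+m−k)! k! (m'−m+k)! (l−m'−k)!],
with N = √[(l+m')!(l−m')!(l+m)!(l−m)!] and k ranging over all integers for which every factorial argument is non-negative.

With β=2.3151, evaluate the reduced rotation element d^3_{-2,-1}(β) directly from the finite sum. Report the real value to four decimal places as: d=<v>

d^3_{-2,-1}(β=2.3151) via the finite sum:
With c≡cos(β/2)=0.401584 and s≡sin(β/2)=0.915822, N=[1·120·2·24]^{1/2}=75.894664
k∈{1,2} keeps every argument non-negative
  k=1: (−1)^0·75.8947/(24)·0.4016^5·0.9158^1 = +0.030248
  k=2: (−1)^1·75.8947/(12)·0.4016^3·0.9158^3 = -0.314626
d^3_{-2,-1}(2.3151) = +0.030248 -0.314626 = -0.284378

d=-0.2844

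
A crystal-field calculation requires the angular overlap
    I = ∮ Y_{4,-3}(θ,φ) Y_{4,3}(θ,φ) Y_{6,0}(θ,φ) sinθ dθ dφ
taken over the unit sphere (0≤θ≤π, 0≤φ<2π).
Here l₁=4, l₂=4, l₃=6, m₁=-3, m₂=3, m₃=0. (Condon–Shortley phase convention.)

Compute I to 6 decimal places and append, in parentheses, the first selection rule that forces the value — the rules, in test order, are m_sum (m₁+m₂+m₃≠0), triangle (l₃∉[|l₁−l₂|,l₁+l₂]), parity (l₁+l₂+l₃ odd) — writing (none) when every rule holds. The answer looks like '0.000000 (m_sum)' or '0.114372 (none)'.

Checks pass: Σm=0; 14 even; l₃=6∈[0,8].
(2·4+1)(2·4+1)(2·6+1) = 1053
Δ: 2! 6! 6! / 15! → 1/1261260
sum: t=0:+1/4608 t=1:−1/1296 t=2:+1/4608 = -7/20736
3j²(4 4 6; 0 0 0) = Δ·Π!·Σ² = 20/1287  (sign -1)
sum: t=1:−1/518400 t=2:+1/28800 = 17/518400
3j²(4 4 6; -3 3 0) = Δ·Π!·Σ² = 289/25740  (sign +1)
combine: 4πI² = 1053·20/1287·289/25740 = 289/1573
take √, sign -1: I = -0.12091485
No selection rule forces the value: the integral is nonzero (none).

-0.120915 (none)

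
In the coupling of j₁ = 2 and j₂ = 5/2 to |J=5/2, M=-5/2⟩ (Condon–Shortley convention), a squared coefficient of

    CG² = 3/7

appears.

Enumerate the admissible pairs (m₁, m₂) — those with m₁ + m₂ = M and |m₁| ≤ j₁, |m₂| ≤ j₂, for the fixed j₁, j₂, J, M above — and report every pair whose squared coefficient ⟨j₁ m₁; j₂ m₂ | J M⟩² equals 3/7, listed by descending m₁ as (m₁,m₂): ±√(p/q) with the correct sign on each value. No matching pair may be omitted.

(-1,-3/2): −√(3/7)

Admissible pairs with m₁+m₂ = M = -5/2: (-2,-1/2), (-1,-3/2), (0,-5/2)
  (m₁,m₂)=(0,-5/2): CG² = 5/14, CG = +√(5/14)
  (m₁,m₂)=(-1,-3/2): CG² = 3/7, CG = −√(3/7)   ← matches the target
  (m₁,m₂)=(-2,-1/2): CG² = 3/14, CG = +√(3/14)
Pairs with CG² = 3/7: (-1,-3/2): −√(3/7)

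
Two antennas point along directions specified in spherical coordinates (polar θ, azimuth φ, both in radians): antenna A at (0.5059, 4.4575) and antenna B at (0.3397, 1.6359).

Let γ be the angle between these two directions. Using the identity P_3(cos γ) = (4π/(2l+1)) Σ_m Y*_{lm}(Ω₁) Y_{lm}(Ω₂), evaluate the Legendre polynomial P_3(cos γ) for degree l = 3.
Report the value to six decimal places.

-0.250321

Term-by-term m-sum for l=3 (normalisation 4π/7 = 1.795196):
  m=-3: (0.032870, 0.034262) × (0.002995, 0.015141) = (-0.000420, 0.000600)  (running Σ = (-0.000420, 0.000600))
  m=-2: (-0.183241, 0.102444) × (-0.106076, 0.013891) = (0.018015, -0.013412)  (running Σ = (0.017594, -0.012812))
  m=-1: (-0.111586, -0.428260) × (-0.024134, -0.370175) = (-0.155838, 0.051642)  (running Σ = (-0.138244, 0.038830))
  m=0: (0.269580, -0.000000) × (0.508381, 0.000000) = (0.137049, 0.000000)  (running Σ = (-0.001195, 0.038830))
  m=1: (0.111586, -0.428260) × (0.024134, -0.370175) = (-0.155838, -0.051642)  (running Σ = (-0.157033, -0.012812))
  m=2: (-0.183241, -0.102444) × (-0.106076, -0.013891) = (0.018015, 0.013412)  (running Σ = (-0.139019, 0.000600))
  m=3: (-0.032870, 0.034262) × (-0.002995, 0.015141) = (-0.000420, -0.000600)  (running Σ = (-0.139439, -0.000000))
Σ over m = (-0.139439, -0.000000); ×(4π/7) → (-0.250321, -0.000000). Real part: -0.250321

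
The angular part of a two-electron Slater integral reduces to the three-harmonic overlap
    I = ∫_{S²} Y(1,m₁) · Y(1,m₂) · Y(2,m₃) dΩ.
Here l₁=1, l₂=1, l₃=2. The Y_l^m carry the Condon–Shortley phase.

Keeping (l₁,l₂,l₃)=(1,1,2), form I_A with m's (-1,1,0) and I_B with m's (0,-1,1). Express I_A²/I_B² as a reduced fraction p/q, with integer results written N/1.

1/3

Shared (l₁,l₂,l₃)=(1,1,2): N and (l;000)² cancel in I_A²/I_B².
A: Δ = 0!·2!·2!/5! = 1/30; Racah Σ t=0..0: t=0:+1/4 = 1/4; ⇒ 3j(1 1 2; -1 1 0)² = 1/30, sgn +1
B: Δ = 0!·2!·2!/5! = 1/30; Racah Σ t=0..0: t=0:+1/2 = 1/2; ⇒ 3j(1 1 2; 0 -1 1)² = 1/10, sgn -1
I_A²/I_B² = (1/30)/(1/10) = 1/3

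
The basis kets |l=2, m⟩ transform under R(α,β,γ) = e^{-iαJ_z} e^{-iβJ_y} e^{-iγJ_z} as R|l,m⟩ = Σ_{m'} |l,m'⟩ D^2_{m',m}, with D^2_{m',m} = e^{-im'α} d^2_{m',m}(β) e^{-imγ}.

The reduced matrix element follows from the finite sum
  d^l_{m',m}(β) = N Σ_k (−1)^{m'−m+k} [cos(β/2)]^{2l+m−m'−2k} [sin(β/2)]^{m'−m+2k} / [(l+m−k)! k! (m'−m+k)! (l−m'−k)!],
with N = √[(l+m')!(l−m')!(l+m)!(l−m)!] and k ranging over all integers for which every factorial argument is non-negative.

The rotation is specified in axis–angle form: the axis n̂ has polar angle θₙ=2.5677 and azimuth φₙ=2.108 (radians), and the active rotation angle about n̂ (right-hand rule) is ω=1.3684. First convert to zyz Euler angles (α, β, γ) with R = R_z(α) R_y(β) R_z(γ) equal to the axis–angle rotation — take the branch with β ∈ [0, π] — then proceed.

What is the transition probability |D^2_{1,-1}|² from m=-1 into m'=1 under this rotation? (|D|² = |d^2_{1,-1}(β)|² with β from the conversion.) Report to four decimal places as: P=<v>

Axis–angle → zyz. n̂ = (sinθₙcosφₙ, sinθₙsinφₙ, cosθₙ) = (-0.277824, +0.466433, -0.839794), ω = 1.3684.
R = I cosω + sinω [n̂]ₓ + (1−cosω) n̂n̂ᵀ gives
  R = [+0.262688, +0.719115, +0.643327; -0.926189, +0.374844, -0.040815; -0.270498, -0.585121, +0.764503]
β = atan2(√(R₁₃²+R₂₃²), R₃₃) = 0.700526; α = atan2(R₂₃, R₁₃) mod 2π = 6.219827; γ = atan2(R₃₂, −R₃₁) mod 2π = 5.145419
D^2_{1,-1}(6.2198,0.7005,5.1454) = e^{-i·1·6.2198}·d^2_{1,-1}(0.7005)·e^{-i·-1·5.1454}. Compute d first:
c=cos(0.700526/2)=0.939282, s=sin(0.700526/2)=0.343145; N=√[6·1·1·6]=6.000000
k: max(0,(-1)−(1))=0 … min(2+(-1),2−(1))=1
  k=0: (−1)^2·6.0000/(2)·0.9393^2·0.3431^2 = +0.311651
  k=1: (−1)^3·6.0000/(6)·0.9393^0·0.3431^4 = -0.013865
d^2_{1,-1}(0.7005) = +0.311651 -0.013865 = +0.297787
|D^2_{1,-1}|² = |d^2_{1,-1}(β)|² = (+0.297787)² = 0.088677 (the z-rotation phases have unit modulus)

P=0.0887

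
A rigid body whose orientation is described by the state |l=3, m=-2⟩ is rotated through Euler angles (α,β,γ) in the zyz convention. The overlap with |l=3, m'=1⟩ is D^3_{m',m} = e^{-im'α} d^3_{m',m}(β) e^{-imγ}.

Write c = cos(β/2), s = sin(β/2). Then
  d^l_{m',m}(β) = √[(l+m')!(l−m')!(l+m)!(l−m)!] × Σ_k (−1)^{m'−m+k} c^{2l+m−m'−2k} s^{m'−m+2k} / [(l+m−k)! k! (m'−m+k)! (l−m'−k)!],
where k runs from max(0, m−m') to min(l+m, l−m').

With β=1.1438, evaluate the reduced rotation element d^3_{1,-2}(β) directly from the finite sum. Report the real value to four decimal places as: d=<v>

d^3_{1,-2}(β=1.1438) via the finite sum:
With c≡cos(β/2)=0.840874 and s≡sin(β/2)=0.541231, N=[24·2·1·120]^{1/2}=75.894664
k: max(0,(-2)−(1))=0 … min(3+(-2),3−(1))=1
  k=0: (−1)^3·75.8947/(12)·0.8409^3·0.5412^3 = -0.596170
  k=1: (−1)^4·75.8947/(24)·0.8409^1·0.5412^5 = +0.123493
d^3_{1,-2}(1.1438) = -0.596170 +0.123493 = -0.472677

d=-0.4727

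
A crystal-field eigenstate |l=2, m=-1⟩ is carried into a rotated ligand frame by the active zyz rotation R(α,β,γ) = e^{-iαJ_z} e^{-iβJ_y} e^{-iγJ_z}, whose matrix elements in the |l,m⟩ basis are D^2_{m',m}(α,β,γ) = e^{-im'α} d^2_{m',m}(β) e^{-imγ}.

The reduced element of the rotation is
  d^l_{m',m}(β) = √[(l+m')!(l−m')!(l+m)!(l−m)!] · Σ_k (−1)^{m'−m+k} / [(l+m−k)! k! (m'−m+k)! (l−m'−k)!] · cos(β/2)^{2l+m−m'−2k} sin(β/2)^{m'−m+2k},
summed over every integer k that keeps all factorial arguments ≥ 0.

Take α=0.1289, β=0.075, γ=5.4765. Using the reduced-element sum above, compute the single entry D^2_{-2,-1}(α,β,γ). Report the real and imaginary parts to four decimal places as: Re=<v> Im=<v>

First d^2_{-2,-1}(β=0.0750), then the phase factors e^{-i(-2)α} and e^{-i(-1)γ}:
Half-angle: c=0.999297, s=0.037491. N=√(1·24·1·6)=12.000000
The bounds max(0,m−m')=1 and min(l+m,l−m')=1 give 1 term
  k=1: (−1)^0·12.0000/(6)·0.9993^3·0.0375^1 = +0.074824
d^2_{-2,-1}(0.0750) = +0.074824
Attach z-rotation phases: D = e^{-i(-2)(0.1289)}·(+0.074824)·e^{-i(-1)(5.4765)} = +0.063833-0.039039i

Re=0.0638 Im=-0.0390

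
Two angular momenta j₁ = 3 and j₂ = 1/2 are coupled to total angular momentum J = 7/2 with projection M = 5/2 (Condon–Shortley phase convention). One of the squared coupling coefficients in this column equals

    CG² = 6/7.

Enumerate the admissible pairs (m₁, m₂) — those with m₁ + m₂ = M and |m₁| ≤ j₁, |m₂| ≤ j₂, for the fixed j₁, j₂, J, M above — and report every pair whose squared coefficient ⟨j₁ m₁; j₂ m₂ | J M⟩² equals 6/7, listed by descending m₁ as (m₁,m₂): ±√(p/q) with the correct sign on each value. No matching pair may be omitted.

Admissible pairs with m₁+m₂ = M = 5/2: (2,1/2), (3,-1/2)
  (m₁,m₂)=(3,-1/2): CG² = 1/7, CG = +√(1/7)
  (m₁,m₂)=(2,1/2): CG² = 6/7, CG = +√(6/7)   ← matches the target
Pairs with CG² = 6/7: (2,1/2): +√(6/7)

(2,1/2): +√(6/7)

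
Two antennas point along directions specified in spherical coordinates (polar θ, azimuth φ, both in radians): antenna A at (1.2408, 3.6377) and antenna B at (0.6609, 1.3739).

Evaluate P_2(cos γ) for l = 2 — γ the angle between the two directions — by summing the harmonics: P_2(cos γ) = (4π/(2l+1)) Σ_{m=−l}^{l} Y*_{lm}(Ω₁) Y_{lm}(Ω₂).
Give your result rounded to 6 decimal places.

-0.480102

Expand P_2 via completeness: Σ_{m} conj(Y_{2,m}) at Ω₁ times Y_{2,m} at Ω₂ —
  m=-2: (0.18905 + 0.28945j) × (-0.13440 - 0.05584j) = -0.00925 - 0.04946j  (running Σ = -0.00925 - 0.04946j)
  m=-1: (-0.20828 - 0.11273j) × (0.07324 - 0.36713j) = -0.05664 + 0.06821j  (running Σ = -0.06589 + 0.01875j)
  m=0: (-0.21604 + 0.00000j) × (0.27428 + 0.00000j) = -0.05926 + 0.00000j  (running Σ = -0.12514 + 0.01875j)
  m=1: (0.20828 - 0.11273j) × (-0.07324 - 0.36713j) = -0.05664 - 0.06821j  (running Σ = -0.18178 - 0.04946j)
  m=2: (0.18905 - 0.28945j) × (-0.13440 + 0.05584j) = -0.00925 + 0.04946j  (running Σ = -0.19103 + 0.00000j)
Total Σ_m = -0.19103 + 0.00000j. Multiply by 2.513274: -0.48010 + 0.00000j. P_2(cos γ) = -0.480102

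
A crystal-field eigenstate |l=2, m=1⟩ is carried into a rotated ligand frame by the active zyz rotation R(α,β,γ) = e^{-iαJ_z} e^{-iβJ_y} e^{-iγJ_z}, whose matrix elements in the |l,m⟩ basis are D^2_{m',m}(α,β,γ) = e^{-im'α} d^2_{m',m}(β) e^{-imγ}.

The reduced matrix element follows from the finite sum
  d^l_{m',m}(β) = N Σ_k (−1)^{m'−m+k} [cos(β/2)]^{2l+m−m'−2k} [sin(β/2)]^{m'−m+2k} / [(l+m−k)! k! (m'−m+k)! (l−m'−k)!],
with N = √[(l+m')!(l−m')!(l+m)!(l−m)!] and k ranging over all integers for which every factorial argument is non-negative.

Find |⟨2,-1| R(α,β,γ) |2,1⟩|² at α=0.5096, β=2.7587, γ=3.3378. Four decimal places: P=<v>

P=0.6793

D^2_{-1,1}(0.5096,2.7587,3.3378) = e^{-i·-1·0.5096}·d^2_{-1,1}(2.7587)·e^{-i·1·3.3378}. Compute d first:
c=cos(2.758700/2)=0.190279, s=sin(2.758700/2)=0.981730; N=√[1·6·6·1]=6.000000
k∈{2,3} keeps every argument non-negative
  k=2: (−1)^0·6.0000/(2)·0.1903^2·0.9817^2 = +0.104686
  k=3: (−1)^1·6.0000/(6)·0.1903^0·0.9817^4 = -0.928899
d^2_{-1,1}(2.7587) = +0.104686 -0.928899 = -0.824213
|D^2_{-1,1}|² = |d^2_{-1,1}(β)|² = (-0.824213)² = 0.679327 (the z-rotation phases have unit modulus)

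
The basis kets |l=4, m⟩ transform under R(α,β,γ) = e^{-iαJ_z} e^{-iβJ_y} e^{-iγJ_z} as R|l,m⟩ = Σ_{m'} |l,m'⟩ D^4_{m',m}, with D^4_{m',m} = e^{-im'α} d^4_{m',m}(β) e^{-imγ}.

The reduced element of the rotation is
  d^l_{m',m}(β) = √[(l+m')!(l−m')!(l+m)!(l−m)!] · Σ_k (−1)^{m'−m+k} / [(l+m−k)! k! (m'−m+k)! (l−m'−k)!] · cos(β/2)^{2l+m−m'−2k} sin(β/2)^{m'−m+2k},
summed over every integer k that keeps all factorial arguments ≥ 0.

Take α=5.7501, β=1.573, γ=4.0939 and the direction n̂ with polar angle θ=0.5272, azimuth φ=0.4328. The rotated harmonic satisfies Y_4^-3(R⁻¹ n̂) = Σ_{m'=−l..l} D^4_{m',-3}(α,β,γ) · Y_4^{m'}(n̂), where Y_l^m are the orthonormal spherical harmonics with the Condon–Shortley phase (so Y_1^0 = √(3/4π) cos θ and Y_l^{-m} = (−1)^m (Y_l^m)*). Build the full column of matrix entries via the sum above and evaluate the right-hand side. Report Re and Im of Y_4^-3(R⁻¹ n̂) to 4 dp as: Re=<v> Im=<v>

Re=-0.1548 Im=-0.2726

Need the full column D^4_{m',-3} for m'=−4..4 at α=5.7501, β=1.5730, γ=4.0939.
cos(β/2)=0.706327, sin(β/2)=0.707885
d^4_{-4,-3}: single k=1 term ⇒ +0.175610;  D = -0.131493-0.116398i
d^4_{-3,-3}: k∈[0..1] ⇒ +0.061951 -0.435572 = -0.373621;  D = +0.115089+0.355453i
d^4_{-2,-3}: k∈[0..1] ⇒ -0.232310 +0.700010 = +0.467699;  D = +0.102045-0.456431i
d^4_{-1,-3}: k∈[0..1] ⇒ +0.493892 -0.826789 = -0.332897;  D = -0.227655+0.242886i
d^4_{0,-3}: k∈[0..1] ⇒ -0.737875 +0.741134 = +0.003259;  D = +0.003128-0.000915i
d^4_{1,-3}: k∈[0..1] ⇒ +0.826789 -0.498265 = +0.328525;  D = +0.318440+0.080774i
d^4_{2,-3}: k∈[0..1] ⇒ -0.703102 +0.235402 = -0.467699;  D = -0.332000-0.329422i
d^4_{3,-3}: k∈[0..1] ⇒ +0.439428 -0.063053 = +0.376375;  D = +0.095380+0.364089i
d^4_{4,-3}: single k=0 term ⇒ -0.177948;  D = +0.048642-0.171170i
Y_4^{m'}(θ=0.5272,φ=0.4328) and Σ D·Y over m':
  (-0.1315-0.1164i)·(-0.0045-0.0280i)  (+0.1151+0.3555i)·(+0.0371-0.1327i)  (+0.1020-0.4564i)·(+0.2321-0.2726i)  (-0.2277+0.2429i)·(+0.4161-0.1922i)  (+0.0031-0.0009i)·(+0.0124+0.0000i)  (+0.3184+0.0808i)·(-0.4161-0.1922i)  (-0.3320-0.3294i)·(+0.2321+0.2726i)  (+0.0954+0.3641i)·(-0.0371-0.1327i)  (+0.0486-0.1712i)·(-0.0045+0.0280i)
Y_4^-3(R⁻¹ n̂) = -0.154839-0.272615i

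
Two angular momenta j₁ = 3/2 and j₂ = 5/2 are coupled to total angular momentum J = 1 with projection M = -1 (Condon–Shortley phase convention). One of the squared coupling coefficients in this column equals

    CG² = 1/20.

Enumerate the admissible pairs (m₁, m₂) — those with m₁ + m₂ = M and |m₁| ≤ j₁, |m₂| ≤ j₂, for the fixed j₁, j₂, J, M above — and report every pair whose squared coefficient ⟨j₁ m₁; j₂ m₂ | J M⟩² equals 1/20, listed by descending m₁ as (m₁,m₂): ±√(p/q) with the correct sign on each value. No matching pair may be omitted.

(-3/2,1/2): −√(1/20)

Admissible pairs with m₁+m₂ = M = -1: (-3/2,1/2), (-1/2,-1/2), (1/2,-3/2), (3/2,-5/2)
  (m₁,m₂)=(3/2,-5/2): CG² = 1/2, CG = +√(1/2)
  (m₁,m₂)=(1/2,-3/2): CG² = 3/10, CG = −√(3/10)
  (m₁,m₂)=(-1/2,-1/2): CG² = 3/20, CG = +√(3/20)
  (m₁,m₂)=(-3/2,1/2): CG² = 1/20, CG = −√(1/20)   ← matches the target
Pairs with CG² = 1/20: (-3/2,1/2): −√(1/20)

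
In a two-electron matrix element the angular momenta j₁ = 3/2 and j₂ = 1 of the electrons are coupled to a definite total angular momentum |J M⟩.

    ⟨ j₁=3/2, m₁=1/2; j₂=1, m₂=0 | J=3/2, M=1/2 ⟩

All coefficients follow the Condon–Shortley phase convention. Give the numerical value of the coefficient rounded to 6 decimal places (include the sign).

+0.258199

√[4·1!2!1!/5! · 2!1!1!1!2!1!] = √(4/15)
  +(−1)^0/∏(0,1,1,1,1,0)! = 1  (running 1)
  +(−1)^1/∏(1,0,0,0,2,1)! = -1/2  (running 1/2)
⟨..|..⟩ = √(4/15)·(1/2) = +0.258199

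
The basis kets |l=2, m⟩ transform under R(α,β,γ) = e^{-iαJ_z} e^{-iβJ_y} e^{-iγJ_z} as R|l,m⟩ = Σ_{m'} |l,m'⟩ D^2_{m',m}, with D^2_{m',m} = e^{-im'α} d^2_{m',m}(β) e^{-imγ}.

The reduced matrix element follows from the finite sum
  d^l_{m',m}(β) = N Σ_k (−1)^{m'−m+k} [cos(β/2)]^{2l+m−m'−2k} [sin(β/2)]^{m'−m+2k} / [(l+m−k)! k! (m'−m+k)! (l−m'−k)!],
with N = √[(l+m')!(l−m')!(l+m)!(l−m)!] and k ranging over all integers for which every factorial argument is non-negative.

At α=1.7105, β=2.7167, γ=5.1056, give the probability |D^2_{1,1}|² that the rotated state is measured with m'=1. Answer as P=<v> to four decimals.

Split into d^2_{1,1}(β=2.7167) × two z-phases.
c=cos(2.716700/2)=0.210852, s=sin(2.716700/2)=0.977518; N=√[6·1·6·1]=6.000000
The bounds max(0,m−m')=0 and min(l+m,l−m')=1 give 2 terms
  k=0: (−1)^0·6.0000/(6)·0.2109^4·0.9775^0 = +0.001977
  k=1: (−1)^1·6.0000/(2)·0.2109^2·0.9775^2 = -0.127446
d^2_{1,1}(2.7167) = +0.001977 -0.127446 = -0.125469
|D^2_{1,1}|² = |d^2_{1,1}(β)|² = (-0.125469)² = 0.015743 (the z-rotation phases have unit modulus)

P=0.0157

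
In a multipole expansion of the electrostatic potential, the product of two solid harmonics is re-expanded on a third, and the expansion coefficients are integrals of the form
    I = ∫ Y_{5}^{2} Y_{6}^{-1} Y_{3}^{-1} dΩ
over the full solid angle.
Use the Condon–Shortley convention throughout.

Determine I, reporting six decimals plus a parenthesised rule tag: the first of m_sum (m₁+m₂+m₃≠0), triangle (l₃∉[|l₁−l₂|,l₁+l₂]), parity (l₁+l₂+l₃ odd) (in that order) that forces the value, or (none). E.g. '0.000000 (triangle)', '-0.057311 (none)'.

0.080575 (none)

m-sum 0 ✓  L=14 even ✓  1≤3≤11 ✓
Π(2lᵢ+1) = 11×13×7 = 1001
triangle coeff Δ(5,6,3) = 1/675675
Σ_t [3,5]: t=3:−1/8640 t=4:+1/2304 t=5:−1/8640 = 7/34560
(3j)²=7/429 [(5 6 3; 0 0 0)], sign=-1
Σ_t [1,3]: t=1:−1/241920 t=2:+1/8640 t=3:−1/5760 = -1/16128
(3j)²=5/1001 [(5 6 3; 2 -1 -1)], sign=-1
⇒ 4πI² = 35/429
I = (+1)√(35/429/(4π)) = 0.08057502
No selection rule forces the value: the integral is nonzero (none).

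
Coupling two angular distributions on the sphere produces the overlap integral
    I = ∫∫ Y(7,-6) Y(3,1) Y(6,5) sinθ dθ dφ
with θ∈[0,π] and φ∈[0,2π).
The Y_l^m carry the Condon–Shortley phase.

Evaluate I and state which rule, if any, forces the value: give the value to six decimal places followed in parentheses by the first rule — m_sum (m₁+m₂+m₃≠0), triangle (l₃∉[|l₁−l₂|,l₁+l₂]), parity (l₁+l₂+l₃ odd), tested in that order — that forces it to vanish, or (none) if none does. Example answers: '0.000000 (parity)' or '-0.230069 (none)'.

Rules hold: Σm=0, L=16 even, 4≤6≤10.
N = 15·7·13 = 1365
Δ = 4!·10!·2!/17! = 1/2042040
Racah Σ t=1..3: t=1:−1/207360 t=2:+1/57600 t=3:−1/207360 = 1/129600
⇒ 3j(7 3 6; 0 0 0)² = 168/12155, sgn +1
Racah Σ t=3..4: t=3:−1/21772800 t=4:+1/17418240 = 1/87091200
⇒ 3j(7 3 6; -6 1 5)² = 11/14280, sgn -1
4πI² = N·(3j₀)²·(3jₘ)² = 21/1445
I = -1·√(0.0145329/4π) = -0.03400719
No selection rule forces the value: the integral is nonzero (none).

-0.034007 (none)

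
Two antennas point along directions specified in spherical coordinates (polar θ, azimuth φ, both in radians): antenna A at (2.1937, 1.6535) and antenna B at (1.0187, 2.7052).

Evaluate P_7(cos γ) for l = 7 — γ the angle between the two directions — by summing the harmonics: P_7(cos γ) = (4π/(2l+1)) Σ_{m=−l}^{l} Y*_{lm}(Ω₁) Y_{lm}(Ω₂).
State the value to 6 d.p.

Summing Y*_{l m}(θ₁,φ₁)·Y_{l m}(θ₂,φ₂) over m ∈ [−7, 7]; prefactor 4π/(2·7+1) = 0.837758:
  m=-7: (0.06378 - 0.09758j) × (0.16158 - 0.01407j) = 0.00893 - 0.01666j  (running Σ = 0.00893 - 0.01666j)
  m=-6: (0.27552 + 0.14917j) × (-0.32382 + 0.18680j) = -0.11708 + 0.00316j  (running Σ = -0.10815 - 0.01350j)
  m=-5: (-0.17845 + 0.40666j) × (0.24268 - 0.34636j) = 0.09754 + 0.16049j  (running Σ = -0.01060 + 0.14699j)
  m=-4: (-0.25100 - 0.08620j) × (-0.02026 + 0.11472j) = 0.01497 - 0.02705j  (running Σ = 0.00437 + 0.11995j)
  m=-3: (-0.04219 + 0.16653j) × (0.07656 + 0.28593j) = -0.05084 + 0.00069j  (running Σ = -0.04648 + 0.12063j)
  m=-2: (-0.34883 - 0.05823j) × (-0.16967 - 0.20225j) = 0.04741 + 0.08043j  (running Σ = 0.00093 + 0.20107j)
  m=-1: (-0.00223 + 0.02693j) × (-0.17791 - 0.08297j) = 0.00263 - 0.00461j  (running Σ = 0.00356 + 0.19646j)
  m=0: (-0.35247 + 0.00000j) × (0.29156 + 0.00000j) = -0.10277 + 0.00000j  (running Σ = -0.09920 + 0.19646j)
  m=1: (0.00223 + 0.02693j) × (0.17791 - 0.08297j) = 0.00263 + 0.00461j  (running Σ = -0.09657 + 0.20107j)
  m=2: (-0.34883 + 0.05823j) × (-0.16967 + 0.20225j) = 0.04741 - 0.08043j  (running Σ = -0.04916 + 0.12063j)
  m=3: (0.04219 + 0.16653j) × (-0.07656 + 0.28593j) = -0.05084 - 0.00069j  (running Σ = -0.10000 + 0.11995j)
  m=4: (-0.25100 + 0.08620j) × (-0.02026 - 0.11472j) = 0.01497 + 0.02705j  (running Σ = -0.08503 + 0.14699j)
  m=5: (0.17845 + 0.40666j) × (-0.24268 - 0.34636j) = 0.09754 - 0.16049j  (running Σ = 0.01251 - 0.01350j)
  m=6: (0.27552 - 0.14917j) × (-0.32382 - 0.18680j) = -0.11708 - 0.00316j  (running Σ = -0.10457 - 0.01666j)
  m=7: (-0.06378 - 0.09758j) × (-0.16158 - 0.01407j) = 0.00893 + 0.01666j  (running Σ = -0.09564 - 0.00000j)
Σ over m = -0.09564 - 0.00000j; ×(4π/15) → -0.08012 - 0.00000j. Real part: -0.080120

-0.080120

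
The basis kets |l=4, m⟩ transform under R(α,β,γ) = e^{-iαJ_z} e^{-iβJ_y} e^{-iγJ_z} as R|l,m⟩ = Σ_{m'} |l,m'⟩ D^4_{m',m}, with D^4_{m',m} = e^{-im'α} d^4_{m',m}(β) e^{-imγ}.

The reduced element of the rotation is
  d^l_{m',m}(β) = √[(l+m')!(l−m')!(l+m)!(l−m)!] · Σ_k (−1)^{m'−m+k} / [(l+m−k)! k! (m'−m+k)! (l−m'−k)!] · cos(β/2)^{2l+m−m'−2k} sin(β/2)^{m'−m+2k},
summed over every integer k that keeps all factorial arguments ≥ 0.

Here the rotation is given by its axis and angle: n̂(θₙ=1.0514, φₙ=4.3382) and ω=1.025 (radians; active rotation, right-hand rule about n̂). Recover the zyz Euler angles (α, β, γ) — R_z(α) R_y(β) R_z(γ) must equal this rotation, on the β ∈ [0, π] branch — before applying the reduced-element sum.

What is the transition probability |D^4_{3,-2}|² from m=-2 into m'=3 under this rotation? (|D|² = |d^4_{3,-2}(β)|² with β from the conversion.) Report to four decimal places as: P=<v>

Axis–angle → zyz. n̂ = (sinθₙcosφₙ, sinθₙsinφₙ, cosθₙ) = (-0.317313, -0.808049, +0.496356), ω = 1.0250.
R = I cosω + sinω [n̂]ₓ + (1−cosω) n̂n̂ᵀ gives
  R = [+0.567520, -0.300938, -0.766393; +0.547548, +0.833100, +0.078332; +0.614909, -0.464092, +0.637578]
β = atan2(√(R₁₃²+R₂₃²), R₃₃) = 0.879446; α = atan2(R₂₃, R₁₃) mod 2π = 3.039738; γ = atan2(R₃₂, −R₃₁) mod 2π = 3.788116
Split into d^4_{3,-2}(β=0.8794) × two z-phases.
Half-angle: c=0.904870, s=0.425689. N=√(5040·1·2·720)=2693.993318
k: max(0,(-2)−(3))=0 … min(4+(-2),4−(3))=1
  k=0: (−1)^5·2693.9933/(240)·0.9049^3·0.4257^5 = -0.116253
  k=1: (−1)^6·2693.9933/(720)·0.9049^1·0.4257^7 = +0.008576
d^4_{3,-2}(0.8794) = -0.116253 +0.008576 = -0.107677
|D^4_{3,-2}|² = |d^4_{3,-2}(β)|² = (-0.107677)² = 0.011594 (the z-rotation phases have unit modulus)

P=0.0116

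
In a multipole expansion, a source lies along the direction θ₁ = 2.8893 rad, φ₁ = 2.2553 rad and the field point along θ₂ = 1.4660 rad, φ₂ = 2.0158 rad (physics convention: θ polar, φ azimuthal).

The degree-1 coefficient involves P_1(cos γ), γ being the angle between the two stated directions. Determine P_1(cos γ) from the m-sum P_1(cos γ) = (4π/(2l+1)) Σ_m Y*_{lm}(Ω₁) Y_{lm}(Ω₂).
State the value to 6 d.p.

Summing Y*_{l m}(θ₁,φ₁)·Y_{l m}(θ₂,φ₂) over m ∈ [−1, 1]; prefactor 4π/(2·1+1) = 4.188790:
  term(m=-1) = +0.028787+0.007030i   from Y*(Ω₁)=-0.054531+0.066816i, Y(Ω₂)=-0.147906-0.310135i
  term(m=+0) = -0.024182-0.000000i   from Y*(Ω₁)=-0.473135-0.000000i, Y(Ω₂)=+0.051110+0.000000i
  term(m=+1) = +0.028787-0.007030i   from Y*(Ω₁)=+0.054531+0.066816i, Y(Ω₂)=+0.147906-0.310135i
Accumulated sum +0.033393+0.000000i; after 4π/(2l+1) scaling, +0.139876+0.000000i ⇒ P_1 = 0.139876

0.139876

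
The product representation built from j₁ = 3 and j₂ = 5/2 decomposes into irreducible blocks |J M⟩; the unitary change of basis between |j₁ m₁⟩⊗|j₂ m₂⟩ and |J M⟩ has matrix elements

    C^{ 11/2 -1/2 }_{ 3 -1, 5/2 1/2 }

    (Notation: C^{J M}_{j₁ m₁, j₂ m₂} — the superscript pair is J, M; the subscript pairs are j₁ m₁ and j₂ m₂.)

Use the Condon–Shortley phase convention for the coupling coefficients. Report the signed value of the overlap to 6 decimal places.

+√(25/77) = +0.569803

j₁+j₂−J=0  J+j₁−j₂=6  J−j₁+j₂=5  j₁+j₂+J+1=12
(j₁±m₁, j₂±m₂, J±M) = (2,4,3,2,5,6)
P² = 8294400/77
sum k=0..0:
  [0] +1/576 = 1/576
S = 1/576
C² = P²·S² = 25/77 ; C = +0.569803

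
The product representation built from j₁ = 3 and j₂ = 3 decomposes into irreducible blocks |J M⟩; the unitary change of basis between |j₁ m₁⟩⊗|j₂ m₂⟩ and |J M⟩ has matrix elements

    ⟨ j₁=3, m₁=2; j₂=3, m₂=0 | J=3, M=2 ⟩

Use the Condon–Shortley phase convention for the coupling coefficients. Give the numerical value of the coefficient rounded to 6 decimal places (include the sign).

−√(1/6) = -0.408248

j₁+j₂−J=3  J+j₁−j₂=3  J−j₁+j₂=3  j₁+j₂+J+1=10
(j₁±m₁, j₂±m₂, J±M) = (5,1,3,3,5,1)
P² = 216
sum k=0..1:
  [0] +1/72 = 1/72
  [1] −1/24 = -1/24
S = -1/36
C² = P²·S² = 1/6 ; C = -0.408248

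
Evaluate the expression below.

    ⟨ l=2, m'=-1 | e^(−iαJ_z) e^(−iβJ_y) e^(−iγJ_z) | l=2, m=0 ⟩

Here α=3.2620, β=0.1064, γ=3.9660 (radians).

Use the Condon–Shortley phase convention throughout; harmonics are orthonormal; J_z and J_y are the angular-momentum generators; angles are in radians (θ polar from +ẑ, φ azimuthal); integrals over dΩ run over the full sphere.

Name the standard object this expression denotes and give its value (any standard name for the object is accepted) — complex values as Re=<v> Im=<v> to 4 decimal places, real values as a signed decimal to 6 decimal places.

Wigner D-matrix element, Re=-0.1284 Im=-0.0155

This is a Wigner D-matrix element — the rotation-matrix element ⟨l m'| R(α,β,γ) |l m⟩ in the angular-momentum basis.
First d^2_{-1,0}(β=0.1064), then the phase factors e^{-i(-1)α} and e^{-i(0)γ}:
With c≡cos(β/2)=0.998585 and s≡sin(β/2)=0.053175, N=[1·6·2·2]^{1/2}=4.898979
k∈{1,2} keeps every argument non-negative
  k=1: (−1)^0·4.8990/(2)·0.9986^3·0.0532^1 = +0.129699
  k=2: (−1)^1·4.8990/(2)·0.9986^1·0.0532^3 = -0.000368
d^2_{-1,0}(0.1064) = +0.129699 -0.000368 = +0.129332
Attach z-rotation phases: D = e^{-i(-1)(3.2620)}·(+0.129332)·e^{-i(0)(3.9660)} = -0.128395-0.015535i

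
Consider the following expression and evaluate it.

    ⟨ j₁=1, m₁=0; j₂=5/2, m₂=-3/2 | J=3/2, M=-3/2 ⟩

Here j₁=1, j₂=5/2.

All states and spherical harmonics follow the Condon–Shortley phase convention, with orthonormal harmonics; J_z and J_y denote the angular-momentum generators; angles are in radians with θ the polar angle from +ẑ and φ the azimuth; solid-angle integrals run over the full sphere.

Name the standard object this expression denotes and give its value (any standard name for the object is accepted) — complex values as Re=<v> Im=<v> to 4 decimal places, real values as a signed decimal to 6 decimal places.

Clebsch–Gordan coefficient, −√(4/15) ≈ -0.516398

This is a Clebsch–Gordan (vector-coupling) coefficient.
√[4·2!0!3!/6! · 1!1!1!4!0!3!] = √(48/5)
  +(−1)^1/∏(1,1,0,0,0,3)! = -1/6  (running -1/6)
⟨..|..⟩ = √(48/5)·(-1/6) = -0.516398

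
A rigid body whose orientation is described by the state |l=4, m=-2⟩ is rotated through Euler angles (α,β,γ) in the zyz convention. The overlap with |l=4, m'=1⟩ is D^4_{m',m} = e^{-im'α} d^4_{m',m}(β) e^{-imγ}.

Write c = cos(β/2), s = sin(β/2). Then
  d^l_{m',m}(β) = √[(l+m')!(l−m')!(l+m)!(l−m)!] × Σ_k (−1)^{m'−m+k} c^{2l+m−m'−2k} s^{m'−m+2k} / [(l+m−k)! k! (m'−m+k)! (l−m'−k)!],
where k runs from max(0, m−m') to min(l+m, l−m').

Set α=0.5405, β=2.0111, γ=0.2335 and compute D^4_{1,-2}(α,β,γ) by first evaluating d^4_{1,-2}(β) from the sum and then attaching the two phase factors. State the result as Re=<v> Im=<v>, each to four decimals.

Re=0.3276 Im=-0.0241

D^4_{1,-2}(0.5405,2.0111,0.2335) = e^{-i·1·0.5405}·d^4_{1,-2}(2.0111)·e^{-i·-2·0.2335}. Compute d first:
With c≡cos(β/2)=0.535624 and s≡sin(β/2)=0.844457, N=[120·6·2·720]^{1/2}=1018.233765
k∈{0,1,2} keeps every argument non-negative
  k=0: (−1)^3·1018.2338/(72)·0.5356^5·0.8445^3 = -0.375445
  k=1: (−1)^4·1018.2338/(48)·0.5356^3·0.8445^5 = +1.399822
  k=2: (−1)^5·1018.2338/(240)·0.5356^1·0.8445^7 = -0.695886
d^4_{1,-2}(2.0111) = -0.375445 +1.399822 -0.695886 = +0.328491
D = (+0.857452-0.514565i)·(+0.328491)·(+0.892923+0.450210i) = +0.327604-0.024122i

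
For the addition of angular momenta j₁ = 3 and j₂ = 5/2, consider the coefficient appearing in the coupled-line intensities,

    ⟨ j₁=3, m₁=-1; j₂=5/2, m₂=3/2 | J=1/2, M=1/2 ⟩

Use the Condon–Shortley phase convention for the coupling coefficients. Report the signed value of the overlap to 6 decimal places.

+0.308607  (= +√(2/21))

j₁+j₂−J=5  J+j₁−j₂=1  J−j₁+j₂=0  j₁+j₂+J+1=7
(j₁±m₁, j₂±m₂, J±M) = (2,4,4,1,1,0)
P² = 384/7
sum k=4..4:
  [4] +1/24 = 1/24
S = 1/24
C² = P²·S² = 2/21 ; C = +0.308607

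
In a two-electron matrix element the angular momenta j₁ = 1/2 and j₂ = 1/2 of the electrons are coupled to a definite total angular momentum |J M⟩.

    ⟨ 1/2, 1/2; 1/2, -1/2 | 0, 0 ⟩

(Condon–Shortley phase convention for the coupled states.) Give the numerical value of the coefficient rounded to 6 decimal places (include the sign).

j₁+j₂−J=1  J+j₁−j₂=0  J−j₁+j₂=0  j₁+j₂+J+1=2
(j₁±m₁, j₂±m₂, J±M) = (1,0,0,1,0,0)
P² = 1/2
sum k=0..0:
  [0] +1/1 = 1
S = 1
C² = P²·S² = 1/2 ; C = +0.707107

+0.707107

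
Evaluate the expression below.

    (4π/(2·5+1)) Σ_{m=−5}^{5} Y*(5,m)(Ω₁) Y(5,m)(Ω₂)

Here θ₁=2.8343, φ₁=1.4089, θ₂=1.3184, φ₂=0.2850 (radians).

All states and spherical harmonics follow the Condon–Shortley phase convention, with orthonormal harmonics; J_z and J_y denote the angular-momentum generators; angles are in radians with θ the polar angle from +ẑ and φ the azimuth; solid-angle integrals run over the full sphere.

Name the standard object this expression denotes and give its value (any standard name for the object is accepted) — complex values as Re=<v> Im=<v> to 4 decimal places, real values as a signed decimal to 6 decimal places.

Legendre polynomial (addition theorem), -0.196986

This sum is the spherical-harmonic addition theorem: it equals the Legendre polynomial P_l(cos γ) of the angle γ between the two directions.
Term-by-term m-sum for l=5 (normalisation 4π/11 = 1.142397):
  term(m=-5) = (0.000366, -0.000286)   from Y*(Ω₁)=(0.000851, 0.000811), Y(Ω₂)=(0.057403, -0.390928)
  term(m=-4) = (0.000812, 0.003685)   from Y*(Ω₁)=(-0.009340, 0.007065), Y(Ω₂)=(0.134564, -0.292794)
  term(m=-3) = (0.009219, 0.002160)   from Y*(Ω₁)=(-0.032074, -0.060762), Y(Ω₂)=(-0.090429, 0.103983)
  term(m=-2) = (-0.051538, 0.064125)   from Y*(Ω₁)=(0.241775, -0.081140), Y(Ω₂)=(-0.271589, 0.174080)
  term(m=-1) = (0.015206, 0.031729)   from Y*(Ω₁)=(0.087667, 0.536761), Y(Ω₂)=(0.062083, -0.018189)
  term(m=+0) = (-0.120559, -0.000000)   from Y*(Ω₁)=(-0.379421, -0.000000), Y(Ω₂)=(0.317744, 0.000000)
  term(m=+1) = (0.015206, -0.031729)   from Y*(Ω₁)=(-0.087667, 0.536761), Y(Ω₂)=(-0.062083, -0.018189)
  term(m=+2) = (-0.051538, -0.064125)   from Y*(Ω₁)=(0.241775, 0.081140), Y(Ω₂)=(-0.271589, -0.174080)
  term(m=+3) = (0.009219, -0.002160)   from Y*(Ω₁)=(0.032074, -0.060762), Y(Ω₂)=(0.090429, 0.103983)
  term(m=+4) = (0.000812, -0.003685)   from Y*(Ω₁)=(-0.009340, -0.007065), Y(Ω₂)=(0.134564, 0.292794)
  term(m=+5) = (0.000366, 0.000286)   from Y*(Ω₁)=(-0.000851, 0.000811), Y(Ω₂)=(-0.057403, -0.390928)
Total Σ_m = (-0.172432, -0.000000). Multiply by 1.142397: (-0.196986, -0.000000). P_5(cos γ) = -0.196986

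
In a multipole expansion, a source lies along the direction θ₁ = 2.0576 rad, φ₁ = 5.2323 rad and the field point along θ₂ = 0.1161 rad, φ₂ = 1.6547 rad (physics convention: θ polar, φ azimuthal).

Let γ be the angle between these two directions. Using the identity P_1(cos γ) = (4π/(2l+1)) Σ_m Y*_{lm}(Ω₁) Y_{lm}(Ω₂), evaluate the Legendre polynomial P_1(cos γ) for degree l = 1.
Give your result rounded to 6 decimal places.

Addition theorem: P_1(cos γ) = (4π/3) Σ_m Y*_{lm}(Ω₁) Y_{lm}(Ω₂), m = −1…1:
  term(m=-1) = -0.01108 - 0.00516j   from Y*(Ω₁)=0.15170 - 0.26501j, Y(Ω₂)=-0.00335 - 0.03988j
  term(m=+0) = -0.11093 + 0.00000j   from Y*(Ω₁)=-0.22857 + 0.00000j, Y(Ω₂)=0.48531 + 0.00000j
  term(m=+1) = -0.01108 + 0.00516j   from Y*(Ω₁)=-0.15170 - 0.26501j, Y(Ω₂)=0.00335 - 0.03988j
Σ over m = -0.13308 + 0.00000j; ×(4π/3) → -0.55746 + 0.00000j. Real part: -0.557458

-0.557458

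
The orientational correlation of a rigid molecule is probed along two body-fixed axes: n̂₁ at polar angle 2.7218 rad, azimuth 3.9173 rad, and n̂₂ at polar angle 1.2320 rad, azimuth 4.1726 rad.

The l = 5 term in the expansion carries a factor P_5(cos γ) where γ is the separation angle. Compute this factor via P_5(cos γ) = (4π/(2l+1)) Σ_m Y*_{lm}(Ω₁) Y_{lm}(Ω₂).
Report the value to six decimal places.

0.125546

Expand P_5 via completeness: Σ_{m} conj(Y_{5,m}) at Ω₁ times Y_{5,m} at Ω₂ —
  [-5]  conj(Y_{5,-5})(Ω₁) = +0.003865+0.003508i ; Y_{5,-5}(Ω₂) = -0.148368-0.313000i ; Δ = +0.000524-0.001730i
  [-4]  conj(Y_{5,-4})(Ω₁) = +0.036956-0.001433i ; Y_{5,-4}(Ω₂) = -0.214222+0.321084i ; Δ = -0.007457+0.012173i
  [-3]  conj(Y_{5,-3})(Ω₁) = +0.104555-0.110818i ; Y_{5,-3}(Ω₂) = -0.001704-0.000083i ; Δ = -0.000187+0.000180i
  [-2]  conj(Y_{5,-2})(Ω₁) = -0.007482-0.385976i ; Y_{5,-2}(Ω₂) = +0.158025+0.295399i ; Δ = +0.112835-0.063204i
  [-1]  conj(Y_{5,-1})(Ω₁) = -0.366092-0.359065i ; Y_{5,-1}(Ω₂) = +0.045053-0.075196i ; Δ = -0.043494+0.011352i
  [+0]  conj(Y_{5,0})(Ω₁) = -0.046565-0.000000i ; Y_{5,0}(Ω₂) = +0.312372+0.000000i ; Δ = -0.014546-0.000000i
  [+1]  conj(Y_{5,1})(Ω₁) = +0.366092-0.359065i ; Y_{5,1}(Ω₂) = -0.045053-0.075196i ; Δ = -0.043494-0.011352i
  [+2]  conj(Y_{5,2})(Ω₁) = -0.007482+0.385976i ; Y_{5,2}(Ω₂) = +0.158025-0.295399i ; Δ = +0.112835+0.063204i
  [+3]  conj(Y_{5,3})(Ω₁) = -0.104555-0.110818i ; Y_{5,3}(Ω₂) = +0.001704-0.000083i ; Δ = -0.000187-0.000180i
  [+4]  conj(Y_{5,4})(Ω₁) = +0.036956+0.001433i ; Y_{5,4}(Ω₂) = -0.214222-0.321084i ; Δ = -0.007457-0.012173i
  [+5]  conj(Y_{5,5})(Ω₁) = -0.003865+0.003508i ; Y_{5,5}(Ω₂) = +0.148368-0.313000i ; Δ = +0.000524+0.001730i
Accumulated sum +0.109897-0.000000i; after 4π/(2l+1) scaling, +0.125546-0.000000i ⇒ P_5 = 0.125546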